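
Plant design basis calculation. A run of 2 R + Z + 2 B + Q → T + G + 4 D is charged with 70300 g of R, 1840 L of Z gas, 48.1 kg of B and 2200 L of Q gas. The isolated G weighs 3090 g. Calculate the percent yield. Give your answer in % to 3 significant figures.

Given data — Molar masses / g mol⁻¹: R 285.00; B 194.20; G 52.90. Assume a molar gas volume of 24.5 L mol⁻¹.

77.8 %

n(R) = 70300 / 285.00 = 246.7 mol
n(Z) = 1840 / 24.5 = 75.10 mol
n(B) = 48.10×1000 / 194.20 = 247.7 mol
n(Q) = 2200 / 24.5 = 89.80 mol
n/ν for R = 246.7/2 = 123.4
n/ν for Z = 75.10/1 = 75.10
n/ν for B = 247.7/2 = 123.9
n/ν for Q = 89.80/1 = 89.80
Smallest n/ν is Z → limiting reagent.
theoretical n(G) = (1/1) × 75.10 = 75.10 mol → 3973 g
% yield = 3090 / 3973 × 100 = 77.77 %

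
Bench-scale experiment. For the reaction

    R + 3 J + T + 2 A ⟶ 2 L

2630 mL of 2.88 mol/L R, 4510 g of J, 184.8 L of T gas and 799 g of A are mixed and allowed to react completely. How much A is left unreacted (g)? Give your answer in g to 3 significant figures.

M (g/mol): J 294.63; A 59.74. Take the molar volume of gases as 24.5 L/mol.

n(R) = 2.88 × 2630/1000 = 7.574 mol
n(J) = 4510 / 294.63 = 15.31 mol
n(T) = 184.8 / 24.5 = 7.543 mol
n(A) = 799.0 / 59.74 = 13.37 mol
n/ν for R = 7.574/1 = 7.574
n/ν for J = 15.31/3 = 5.103
n/ν for T = 7.543/1 = 7.543
n/ν for A = 13.37/2 = 6.685
Smallest n/ν is J → limiting reagent.
A consumed = (2/3) × 15.31 = 10.21 mol
A remaining = 13.37 − 10.21 = 3.160 mol
mass = 3.160 × 59.74 = 188.8 g

189 g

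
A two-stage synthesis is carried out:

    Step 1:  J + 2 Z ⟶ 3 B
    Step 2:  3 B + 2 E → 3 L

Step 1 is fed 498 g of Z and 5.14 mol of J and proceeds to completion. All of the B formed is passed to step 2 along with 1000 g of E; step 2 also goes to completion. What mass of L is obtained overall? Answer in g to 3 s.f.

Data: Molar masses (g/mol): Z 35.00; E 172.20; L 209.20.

1820 g

Step 1:
n(Z) = 498.0 / 35.00 = 14.23 mol
n(J) = 5.140 mol
n/ν for Z = 14.23/2 = 7.115
n/ν for J = 5.140/1 = 5.140
Smallest n/ν is J → limiting reagent.
n(B) produced = (3/1) × 5.140 = 15.42 mol
Step 2:
n(B) available = 15.42 mol
n(E) = 1000 / 172.20 = 5.807 mol
n/ν for B = 15.42/3 = 5.140
n/ν for E = 5.807/2 = 2.904
Smallest n/ν is E → limiting reagent.
n(L) = (3/2) × 5.807 = 8.711 mol
mass = 8.711 × 209.20 = 1822 g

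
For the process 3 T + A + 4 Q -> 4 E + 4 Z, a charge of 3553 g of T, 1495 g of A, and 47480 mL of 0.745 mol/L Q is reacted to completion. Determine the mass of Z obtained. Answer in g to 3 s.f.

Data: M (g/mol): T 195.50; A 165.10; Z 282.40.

n(T) = 3553 / 195.50 = 18.17 mol
n(A) = 1495 / 165.10 = 9.055 mol
n(Q) = 0.745 × 47480/1000 = 35.37 mol
n/ν for T = 18.17/3 = 6.057
n/ν for A = 9.055/1 = 9.055
n/ν for Q = 35.37/4 = 8.843
Smallest n/ν is T → limiting reagent.
n(Z) = (4/3) × 18.17 = 24.23 mol
mass = 24.23 × 282.40 = 6843 g

6840 g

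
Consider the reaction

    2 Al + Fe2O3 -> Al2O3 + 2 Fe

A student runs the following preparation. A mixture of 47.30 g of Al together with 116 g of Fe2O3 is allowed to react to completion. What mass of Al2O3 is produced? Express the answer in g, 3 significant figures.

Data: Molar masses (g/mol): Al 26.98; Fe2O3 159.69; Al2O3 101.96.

74.1 g

n(Al) = 47.30 / 26.98 = 1.753 mol
n(Fe2O3) = 116.0 / 159.69 = 0.7264 mol
n/ν for Al = 1.753/2 = 0.8765
n/ν for Fe2O3 = 0.7264/1 = 0.7264
Smallest n/ν is Fe2O3 → limiting reagent.
n(Al2O3) = (1/1) × 0.7264 = 0.7264 mol
mass = 0.7264 × 101.96 = 74.06 g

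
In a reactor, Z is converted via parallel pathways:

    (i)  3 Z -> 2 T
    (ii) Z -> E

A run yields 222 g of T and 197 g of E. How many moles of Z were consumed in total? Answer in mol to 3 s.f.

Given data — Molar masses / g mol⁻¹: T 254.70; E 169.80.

n(T) = 222 / 254.70 = 0.8716 mol
n(E) = 197 / 169.80 = 1.160 mol
n(Z) via (i) = (3/2)×0.8716 = 1.307 mol
n(Z) via (ii) = (1/1)×1.160 = 1.160 mol
total n(Z) = 1.307 + 1.160 = 2.467 mol

2.47 mol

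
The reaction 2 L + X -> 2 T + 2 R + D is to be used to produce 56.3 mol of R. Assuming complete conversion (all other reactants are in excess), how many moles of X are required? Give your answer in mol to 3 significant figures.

n(R) = 56.30 mol
n(X) = (1/2) × 56.30 = 28.15 mol

28.2 mol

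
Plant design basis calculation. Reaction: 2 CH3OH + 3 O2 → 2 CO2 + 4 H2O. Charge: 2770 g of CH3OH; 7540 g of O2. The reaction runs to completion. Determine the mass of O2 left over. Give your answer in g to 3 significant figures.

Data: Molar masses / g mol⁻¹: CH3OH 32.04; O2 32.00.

n(CH3OH) = 2770 / 32.04 = 86.45 mol
n(O2) = 7540 / 32.00 = 235.6 mol
n/ν for CH3OH = 86.45/2 = 43.23
n/ν for O2 = 235.6/3 = 78.53
Smallest n/ν is CH3OH → limiting reagent.
O2 consumed = (3/2) × 86.45 = 129.7 mol
O2 remaining = 235.6 − 129.7 = 105.9 mol
mass = 105.9 × 32.00 = 3389 g

3390 g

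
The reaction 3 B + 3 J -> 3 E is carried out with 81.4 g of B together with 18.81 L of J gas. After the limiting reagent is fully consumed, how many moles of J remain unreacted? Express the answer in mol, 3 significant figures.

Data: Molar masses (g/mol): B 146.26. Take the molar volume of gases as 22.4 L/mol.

0.283 mol

n(B) = 81.40 / 146.26 = 0.5565 mol
n(J) = 18.81 / 22.4 = 0.8397 mol
n/ν → B: 0.1855, J: 0.2799; B is limiting.
J consumed = (3/3) × 0.5565 = 0.5565 mol
J remaining = 0.8397 − 0.5565 = 0.2832 mol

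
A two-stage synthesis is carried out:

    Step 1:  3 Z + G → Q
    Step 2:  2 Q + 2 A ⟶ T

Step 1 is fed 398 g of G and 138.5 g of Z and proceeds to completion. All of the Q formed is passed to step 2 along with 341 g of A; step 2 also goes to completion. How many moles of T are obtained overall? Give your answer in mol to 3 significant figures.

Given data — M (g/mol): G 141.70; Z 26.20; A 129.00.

0.881 mol

Step 1:
n(G) = 398.0 / 141.70 = 2.809 mol
n(Z) = 138.5 / 26.20 = 5.286 mol
n/ν for G = 2.809/1 = 2.809
n/ν for Z = 5.286/3 = 1.762
Smallest n/ν is Z → limiting reagent.
n(Q) produced = (1/3) × 5.286 = 1.762 mol
Step 2:
n(Q) available = 1.762 mol
n(A) = 341.0 / 129.00 = 2.643 mol
n/ν for Q = 1.762/2 = 0.8810
n/ν for A = 2.643/2 = 1.322
Smallest n/ν is Q → limiting reagent.
n(T) = (1/2) × 1.762 = 0.8810 mol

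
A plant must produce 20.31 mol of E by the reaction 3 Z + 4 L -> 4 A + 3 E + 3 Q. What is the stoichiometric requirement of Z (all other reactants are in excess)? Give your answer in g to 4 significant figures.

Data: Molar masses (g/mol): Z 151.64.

n(E) = 20.31 mol
n(Z) = (3/3) × 20.31 = 20.31 mol
mass = 20.31 × 151.64 = 3080 g

3080 g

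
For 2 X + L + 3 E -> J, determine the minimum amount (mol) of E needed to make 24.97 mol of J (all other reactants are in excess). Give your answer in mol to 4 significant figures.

74.91 mol

n(J) = 24.97 mol
n(E) = (3/1) × 24.97 = 74.91 mol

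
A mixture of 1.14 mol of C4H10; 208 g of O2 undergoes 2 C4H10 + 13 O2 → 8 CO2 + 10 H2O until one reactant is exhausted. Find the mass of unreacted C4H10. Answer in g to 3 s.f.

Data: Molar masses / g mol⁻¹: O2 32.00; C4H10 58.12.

8.14 g

n(C4H10) = 1.140 mol
n(O2) = 208.0 / 32.00 = 6.500 mol
n/ν for C4H10 = 1.140/2 = 0.5700
n/ν for O2 = 6.500/13 = 0.5000
Smallest n/ν is O2 → limiting reagent.
C4H10 consumed = (2/13) × 6.500 = 1.000 mol
C4H10 remaining = 1.140 − 1.000 = 0.1400 mol
mass = 0.1400 × 58.12 = 8.137 g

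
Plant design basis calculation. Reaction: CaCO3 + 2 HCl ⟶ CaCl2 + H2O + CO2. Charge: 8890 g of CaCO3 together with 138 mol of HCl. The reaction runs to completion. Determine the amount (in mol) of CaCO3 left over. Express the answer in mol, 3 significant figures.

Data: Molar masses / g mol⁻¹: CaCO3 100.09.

19.8 mol

n(CaCO3) = 8890 / 100.09 = 88.82 mol
n(HCl) = 138.0 mol
n/ν for CaCO3 = 88.82/1 = 88.82
n/ν for HCl = 138.0/2 = 69.00
Smallest n/ν is HCl → limiting reagent.
CaCO3 consumed = (1/2) × 138.0 = 69.00 mol
CaCO3 remaining = 88.82 − 69.00 = 19.82 mol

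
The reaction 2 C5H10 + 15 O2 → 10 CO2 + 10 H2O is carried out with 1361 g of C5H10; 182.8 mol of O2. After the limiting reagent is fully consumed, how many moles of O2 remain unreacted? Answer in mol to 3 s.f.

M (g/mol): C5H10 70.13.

37.2 mol

n(C5H10) = 1361 / 70.13 = 19.41 mol
n(O2) = 182.8 mol
n/ν for C5H10 = 19.41/2 = 9.705
n/ν for O2 = 182.8/15 = 12.19
Smallest n/ν is C5H10 → limiting reagent.
O2 consumed = (15/2) × 19.41 = 145.6 mol
O2 remaining = 182.8 − 145.6 = 37.20 mol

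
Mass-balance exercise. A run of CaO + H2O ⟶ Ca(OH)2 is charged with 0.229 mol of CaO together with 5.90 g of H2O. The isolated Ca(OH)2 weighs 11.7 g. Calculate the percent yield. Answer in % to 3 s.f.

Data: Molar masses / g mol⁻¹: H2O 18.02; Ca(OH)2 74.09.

69.0 %

n(CaO) = 0.2290 mol
n(H2O) = 5.900 / 18.02 = 0.3274 mol
n/ν → CaO: 0.2290, H2O: 0.3274; CaO is limiting.
theoretical n(Ca(OH)2) = (1/1) × 0.2290 = 0.2290 mol → 16.97 g
% yield = 11.7 / 16.97 × 100 = 68.95 %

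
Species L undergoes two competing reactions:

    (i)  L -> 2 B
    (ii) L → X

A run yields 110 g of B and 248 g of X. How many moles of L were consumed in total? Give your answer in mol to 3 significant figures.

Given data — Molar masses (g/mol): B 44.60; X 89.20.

4.01 mol

n(B) = 110 / 44.60 = 2.466 mol
n(X) = 248 / 89.20 = 2.780 mol
n(L) via (i) = (1/2)×2.466 = 1.233 mol
n(L) via (ii) = (1/1)×2.780 = 2.780 mol
total n(L) = 1.233 + 2.780 = 4.013 mol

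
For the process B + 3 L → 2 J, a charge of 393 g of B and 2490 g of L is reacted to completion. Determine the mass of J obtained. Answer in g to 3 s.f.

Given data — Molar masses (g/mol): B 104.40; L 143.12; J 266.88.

n(B) = 393.0 / 104.40 = 3.764 mol
n(L) = 2490 / 143.12 = 17.40 mol
n/ν for B = 3.764/1 = 3.764
n/ν for L = 17.40/3 = 5.800
Smallest n/ν is B → limiting reagent.
n(J) = (2/1) × 3.764 = 7.528 mol
mass = 7.528 × 266.88 = 2009 g

2010 g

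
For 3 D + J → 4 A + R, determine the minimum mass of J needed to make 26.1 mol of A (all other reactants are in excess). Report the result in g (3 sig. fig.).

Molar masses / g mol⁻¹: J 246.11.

n(A) = 26.10 mol
n(J) = (1/4) × 26.10 = 6.525 mol
mass = 6.525 × 246.11 = 1606 g

1610 g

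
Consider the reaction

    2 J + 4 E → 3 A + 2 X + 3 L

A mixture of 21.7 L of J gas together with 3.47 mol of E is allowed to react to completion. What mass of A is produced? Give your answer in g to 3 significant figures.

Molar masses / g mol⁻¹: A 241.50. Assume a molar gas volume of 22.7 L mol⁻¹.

n(J) = 21.70 / 22.7 = 0.9559 mol
n(E) = 3.470 mol
n/ν → J: 0.4780, E: 0.8675; J is limiting.
n(A) = (3/2) × 0.9559 = 1.434 mol
mass = 1.434 × 241.50 = 346.3 g

346 g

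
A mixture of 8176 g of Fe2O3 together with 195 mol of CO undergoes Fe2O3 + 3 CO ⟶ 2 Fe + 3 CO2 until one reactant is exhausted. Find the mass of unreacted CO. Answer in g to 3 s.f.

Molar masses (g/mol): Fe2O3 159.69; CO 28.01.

1160 g

n(Fe2O3) = 8176 / 159.69 = 51.20 mol
n(CO) = 195.0 mol
n/ν for Fe2O3 = 51.20/1 = 51.20
n/ν for CO = 195.0/3 = 65.00
Smallest n/ν is Fe2O3 → limiting reagent.
CO consumed = (3/1) × 51.20 = 153.6 mol
CO remaining = 195.0 − 153.6 = 41.40 mol
mass = 41.40 × 28.01 = 1160 g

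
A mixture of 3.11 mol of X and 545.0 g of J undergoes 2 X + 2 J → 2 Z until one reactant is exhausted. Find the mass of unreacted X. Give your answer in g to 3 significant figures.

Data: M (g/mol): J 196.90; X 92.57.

n(X) = 3.110 mol
n(J) = 545.0 / 196.90 = 2.768 mol
n/ν for X = 3.110/2 = 1.555
n/ν for J = 2.768/2 = 1.384
Smallest n/ν is J → limiting reagent.
X consumed = (2/2) × 2.768 = 2.768 mol
X remaining = 3.110 − 2.768 = 0.3420 mol
mass = 0.3420 × 92.57 = 31.66 g

31.7 g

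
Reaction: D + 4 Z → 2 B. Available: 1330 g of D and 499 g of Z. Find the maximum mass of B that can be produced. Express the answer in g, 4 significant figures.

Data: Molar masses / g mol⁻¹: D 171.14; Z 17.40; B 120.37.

n(D) = 1330 / 171.14 = 7.771 mol
n(Z) = 499.0 / 17.40 = 28.68 mol
n/ν for D = 7.771/1 = 7.771
n/ν for Z = 28.68/4 = 7.170
Smallest n/ν is Z → limiting reagent.
n(B) = (2/4) × 28.68 = 14.34 mol
mass = 14.34 × 120.37 = 1726 g

1726 g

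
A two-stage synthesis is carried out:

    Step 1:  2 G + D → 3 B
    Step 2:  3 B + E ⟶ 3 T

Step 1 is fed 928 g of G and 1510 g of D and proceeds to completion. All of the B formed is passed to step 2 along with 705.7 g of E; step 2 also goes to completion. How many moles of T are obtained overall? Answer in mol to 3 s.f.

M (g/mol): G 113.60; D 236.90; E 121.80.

12.3 mol

Step 1:
n(G) = 928.0 / 113.60 = 8.169 mol
n(D) = 1510 / 236.90 = 6.374 mol
n/ν for G = 8.169/2 = 4.085
n/ν for D = 6.374/1 = 6.374
Smallest n/ν is G → limiting reagent.
n(B) produced = (3/2) × 8.169 = 12.25 mol
Step 2:
n(B) available = 12.25 mol
n(E) = 705.7 / 121.80 = 5.794 mol
n/ν for B = 12.25/3 = 4.083
n/ν for E = 5.794/1 = 5.794
Smallest n/ν is B → limiting reagent.
n(T) = (3/3) × 12.25 = 12.25 mol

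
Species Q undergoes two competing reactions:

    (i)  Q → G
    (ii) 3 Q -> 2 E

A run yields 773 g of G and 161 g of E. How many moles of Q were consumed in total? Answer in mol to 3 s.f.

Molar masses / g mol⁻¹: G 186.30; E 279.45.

5.01 mol

n(G) = 773 / 186.30 = 4.149 mol
n(E) = 161 / 279.45 = 0.5761 mol
n(Q) via (i) = (1/1)×4.149 = 4.149 mol
n(Q) via (ii) = (3/2)×0.5761 = 0.8642 mol
total n(Q) = 4.149 + 0.8642 = 5.013 mol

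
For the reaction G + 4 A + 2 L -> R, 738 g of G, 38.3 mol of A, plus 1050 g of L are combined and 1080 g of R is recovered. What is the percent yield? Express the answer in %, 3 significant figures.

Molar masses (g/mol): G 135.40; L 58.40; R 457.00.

n(G) = 738.0 / 135.40 = 5.451 mol
n(A) = 38.30 mol
n(L) = 1050 / 58.40 = 17.98 mol
n/ν for G = 5.451/1 = 5.451
n/ν for A = 38.30/4 = 9.575
n/ν for L = 17.98/2 = 8.990
Smallest n/ν is G → limiting reagent.
theoretical n(R) = (1/1) × 5.451 = 5.451 mol → 2491 g
% yield = 1080 / 2491 × 100 = 43.36 %

43.4 %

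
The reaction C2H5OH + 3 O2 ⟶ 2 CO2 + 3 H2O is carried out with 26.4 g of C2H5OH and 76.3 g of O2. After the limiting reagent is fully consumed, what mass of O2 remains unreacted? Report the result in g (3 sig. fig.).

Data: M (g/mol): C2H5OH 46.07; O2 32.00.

n(C2H5OH) = 26.40 / 46.07 = 0.5730 mol
n(O2) = 76.30 / 32.00 = 2.384 mol
n/ν → C2H5OH: 0.5730, O2: 0.7947; C2H5OH is limiting.
O2 consumed = (3/1) × 0.5730 = 1.719 mol
O2 remaining = 2.384 − 1.719 = 0.6650 mol
mass = 0.6650 × 32.00 = 21.28 g

21.3 g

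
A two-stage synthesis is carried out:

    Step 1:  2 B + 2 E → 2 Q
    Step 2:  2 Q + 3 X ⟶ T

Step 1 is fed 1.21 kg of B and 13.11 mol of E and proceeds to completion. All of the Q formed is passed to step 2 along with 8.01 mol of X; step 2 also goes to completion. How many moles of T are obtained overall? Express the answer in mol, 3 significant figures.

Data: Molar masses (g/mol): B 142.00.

Step 1:
n(B) = 1.210×1000 / 142.00 = 8.521 mol
n(E) = 13.11 mol
n/ν for B = 8.521/2 = 4.261
n/ν for E = 13.11/2 = 6.555
Smallest n/ν is B → limiting reagent.
n(Q) produced = (2/2) × 8.521 = 8.521 mol
Step 2:
n(Q) available = 8.521 mol
n(X) = 8.010 mol
n/ν for Q = 8.521/2 = 4.261
n/ν for X = 8.010/3 = 2.670
Smallest n/ν is X → limiting reagent.
n(T) = (1/3) × 8.010 = 2.670 mol

2.67 mol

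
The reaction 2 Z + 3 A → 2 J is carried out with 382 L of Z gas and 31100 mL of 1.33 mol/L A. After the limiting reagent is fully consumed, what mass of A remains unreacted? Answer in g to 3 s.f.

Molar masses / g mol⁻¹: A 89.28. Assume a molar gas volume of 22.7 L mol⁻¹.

n(Z) = 382.0 / 22.7 = 16.83 mol
n(A) = 1.33 × 31100/1000 = 41.36 mol
n/ν for Z = 16.83/2 = 8.415
n/ν for A = 41.36/3 = 13.79
Smallest n/ν is Z → limiting reagent.
A consumed = (3/2) × 16.83 = 25.25 mol
A remaining = 41.36 − 25.25 = 16.11 mol
mass = 16.11 × 89.28 = 1438 g

1440 g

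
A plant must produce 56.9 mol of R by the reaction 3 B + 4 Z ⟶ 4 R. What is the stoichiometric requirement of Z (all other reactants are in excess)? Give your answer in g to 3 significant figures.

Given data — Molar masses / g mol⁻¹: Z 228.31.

13000 g

n(R) = 56.90 mol
n(Z) = (4/4) × 56.90 = 56.90 mol
mass = 56.90 × 228.31 = 12990 g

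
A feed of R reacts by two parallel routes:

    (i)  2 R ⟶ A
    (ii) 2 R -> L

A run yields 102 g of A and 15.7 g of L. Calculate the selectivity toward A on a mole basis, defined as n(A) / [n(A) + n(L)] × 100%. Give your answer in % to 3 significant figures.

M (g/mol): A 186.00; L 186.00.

86.7 %

n(A) = 102 / 186.00 = 0.5484 mol
n(L) = 15.7 / 186.00 = 0.08441 mol
selectivity = 0.5484/(0.5484+0.08441) × 100 = 86.66 %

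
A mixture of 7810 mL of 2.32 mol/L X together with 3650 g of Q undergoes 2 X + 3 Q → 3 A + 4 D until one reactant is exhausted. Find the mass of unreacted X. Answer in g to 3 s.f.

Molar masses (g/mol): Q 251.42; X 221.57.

n(X) = 2.32 × 7810/1000 = 18.12 mol
n(Q) = 3650 / 251.42 = 14.52 mol
n/ν for X = 18.12/2 = 9.060
n/ν for Q = 14.52/3 = 4.840
Smallest n/ν is Q → limiting reagent.
X consumed = (2/3) × 14.52 = 9.680 mol
X remaining = 18.12 − 9.680 = 8.440 mol
mass = 8.440 × 221.57 = 1870 g

1870 g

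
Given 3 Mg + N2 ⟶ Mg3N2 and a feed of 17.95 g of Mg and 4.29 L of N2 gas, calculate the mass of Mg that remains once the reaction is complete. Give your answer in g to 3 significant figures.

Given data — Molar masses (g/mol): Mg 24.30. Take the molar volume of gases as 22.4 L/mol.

n(Mg) = 17.95 / 24.30 = 0.7387 mol
n(N2) = 4.290 / 22.4 = 0.1915 mol
n/ν → Mg: 0.2462, N2: 0.1915; N2 is limiting.
Mg consumed = (3/1) × 0.1915 = 0.5745 mol
Mg remaining = 0.7387 − 0.5745 = 0.1642 mol
mass = 0.1642 × 24.30 = 3.990 g

3.99 g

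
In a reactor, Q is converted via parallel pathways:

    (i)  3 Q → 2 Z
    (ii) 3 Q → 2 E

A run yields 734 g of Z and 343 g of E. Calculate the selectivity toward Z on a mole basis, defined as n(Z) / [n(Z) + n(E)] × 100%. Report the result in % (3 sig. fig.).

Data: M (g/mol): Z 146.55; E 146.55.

68.2 %

n(Z) = 734 / 146.55 = 5.009 mol
n(E) = 343 / 146.55 = 2.340 mol
selectivity = 5.009/(5.009+2.340) × 100 = 68.16 %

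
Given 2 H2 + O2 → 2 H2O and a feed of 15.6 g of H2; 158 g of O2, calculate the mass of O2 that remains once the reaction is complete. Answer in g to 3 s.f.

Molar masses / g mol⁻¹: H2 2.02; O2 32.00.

34.4 g

n(H2) = 15.60 / 2.02 = 7.723 mol
n(O2) = 158.0 / 32.00 = 4.938 mol
n/ν → H2: 3.862, O2: 4.938; H2 is limiting.
O2 consumed = (1/2) × 7.723 = 3.862 mol
O2 remaining = 4.938 − 3.862 = 1.076 mol
mass = 1.076 × 32.00 = 34.43 g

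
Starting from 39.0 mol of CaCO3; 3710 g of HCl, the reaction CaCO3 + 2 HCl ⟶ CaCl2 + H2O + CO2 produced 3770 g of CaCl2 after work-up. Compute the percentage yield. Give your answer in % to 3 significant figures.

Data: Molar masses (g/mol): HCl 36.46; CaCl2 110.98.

n(CaCO3) = 39.00 mol
n(HCl) = 3710 / 36.46 = 101.8 mol
n/ν for CaCO3 = 39.00/1 = 39.00
n/ν for HCl = 101.8/2 = 50.90
Smallest n/ν is CaCO3 → limiting reagent.
theoretical n(CaCl2) = (1/1) × 39.00 = 39.00 mol → 4328 g
% yield = 3770 / 4328 × 100 = 87.11 %

87.1 %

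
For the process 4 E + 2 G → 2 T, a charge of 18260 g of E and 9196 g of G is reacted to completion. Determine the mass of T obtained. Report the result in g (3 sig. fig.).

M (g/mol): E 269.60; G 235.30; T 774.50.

26200 g

n(E) = 18260 / 269.60 = 67.73 mol
n(G) = 9196 / 235.30 = 39.08 mol
n/ν for E = 67.73/4 = 16.93
n/ν for G = 39.08/2 = 19.54
Smallest n/ν is E → limiting reagent.
n(T) = (2/4) × 67.73 = 33.87 mol
mass = 33.87 × 774.50 = 26230 g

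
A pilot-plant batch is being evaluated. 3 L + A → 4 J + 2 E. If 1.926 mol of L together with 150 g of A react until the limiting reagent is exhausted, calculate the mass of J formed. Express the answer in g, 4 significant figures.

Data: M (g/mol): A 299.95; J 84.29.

168.6 g

n(L) = 1.926 mol
n(A) = 150.0 / 299.95 = 0.5001 mol
n/ν for L = 1.926/3 = 0.6420
n/ν for A = 0.5001/1 = 0.5001
Smallest n/ν is A → limiting reagent.
n(J) = (4/1) × 0.5001 = 2.000 mol
mass = 2.000 × 84.29 = 168.6 g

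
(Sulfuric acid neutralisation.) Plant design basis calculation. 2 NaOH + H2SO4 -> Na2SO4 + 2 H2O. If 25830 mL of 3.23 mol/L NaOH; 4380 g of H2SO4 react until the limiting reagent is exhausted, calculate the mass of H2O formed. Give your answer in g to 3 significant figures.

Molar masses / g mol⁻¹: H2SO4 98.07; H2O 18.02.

n(NaOH) = 3.23 × 25830/1000 = 83.43 mol
n(H2SO4) = 4380 / 98.07 = 44.66 mol
n/ν for NaOH = 83.43/2 = 41.72
n/ν for H2SO4 = 44.66/1 = 44.66
Smallest n/ν is NaOH → limiting reagent.
n(H2O) = (2/2) × 83.43 = 83.43 mol
mass = 83.43 × 18.02 = 1503 g

1500 g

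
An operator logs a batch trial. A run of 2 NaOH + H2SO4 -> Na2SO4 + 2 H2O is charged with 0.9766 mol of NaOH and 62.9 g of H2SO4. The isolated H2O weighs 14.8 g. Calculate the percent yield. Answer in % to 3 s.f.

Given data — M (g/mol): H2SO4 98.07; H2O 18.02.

n(NaOH) = 0.9766 mol
n(H2SO4) = 62.90 / 98.07 = 0.6414 mol
n/ν → NaOH: 0.4883, H2SO4: 0.6414; NaOH is limiting.
theoretical n(H2O) = (2/2) × 0.9766 = 0.9766 mol → 17.60 g
% yield = 14.8 / 17.60 × 100 = 84.09 %

84.1 %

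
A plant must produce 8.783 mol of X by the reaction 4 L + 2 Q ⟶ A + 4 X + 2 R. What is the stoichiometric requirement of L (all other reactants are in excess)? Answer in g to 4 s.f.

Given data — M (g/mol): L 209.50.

n(X) = 8.783 mol
n(L) = (4/4) × 8.783 = 8.783 mol
mass = 8.783 × 209.50 = 1840 g

1840 g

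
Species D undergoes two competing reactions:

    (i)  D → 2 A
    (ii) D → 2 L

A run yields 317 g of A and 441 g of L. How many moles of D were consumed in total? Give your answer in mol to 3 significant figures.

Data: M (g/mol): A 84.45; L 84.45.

n(A) = 317 / 84.45 = 3.754 mol
n(L) = 441 / 84.45 = 5.222 mol
n(D) via (i) = (1/2)×3.754 = 1.877 mol
n(D) via (ii) = (1/2)×5.222 = 2.611 mol
total n(D) = 1.877 + 2.611 = 4.488 mol

4.49 mol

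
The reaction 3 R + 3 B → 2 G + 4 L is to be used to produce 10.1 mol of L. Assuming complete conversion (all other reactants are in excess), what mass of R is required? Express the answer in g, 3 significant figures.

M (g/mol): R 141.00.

n(L) = 10.10 mol
n(R) = (3/4) × 10.10 = 7.575 mol
mass = 7.575 × 141.00 = 1068 g

1070 g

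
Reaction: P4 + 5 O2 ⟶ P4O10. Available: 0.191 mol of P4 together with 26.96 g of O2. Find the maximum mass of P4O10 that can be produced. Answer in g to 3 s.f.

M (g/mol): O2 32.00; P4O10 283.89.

47.8 g

n(P4) = 0.1910 mol
n(O2) = 26.96 / 32.00 = 0.8425 mol
n/ν → P4: 0.1910, O2: 0.1685; O2 is limiting.
n(P4O10) = (1/5) × 0.8425 = 0.1685 mol
mass = 0.1685 × 283.89 = 47.84 g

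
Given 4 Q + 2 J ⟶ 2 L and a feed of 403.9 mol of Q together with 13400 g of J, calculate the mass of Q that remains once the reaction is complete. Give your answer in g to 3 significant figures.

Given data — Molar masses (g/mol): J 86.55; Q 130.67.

12300 g

n(Q) = 403.9 mol
n(J) = 13400 / 86.55 = 154.8 mol
n/ν → Q: 101.0, J: 77.40; J is limiting.
Q consumed = (4/2) × 154.8 = 309.6 mol
Q remaining = 403.9 − 309.6 = 94.30 mol
mass = 94.30 × 130.67 = 12320 g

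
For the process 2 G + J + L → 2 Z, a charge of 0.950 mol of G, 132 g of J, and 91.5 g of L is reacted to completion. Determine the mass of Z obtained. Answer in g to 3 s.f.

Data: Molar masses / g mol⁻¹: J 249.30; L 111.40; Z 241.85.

n(G) = 0.9500 mol
n(J) = 132.0 / 249.30 = 0.5295 mol
n(L) = 91.50 / 111.40 = 0.8214 mol
n/ν → G: 0.4750, J: 0.5295, L: 0.8214; G is limiting.
n(Z) = (2/2) × 0.9500 = 0.9500 mol
mass = 0.9500 × 241.85 = 229.8 g

230 g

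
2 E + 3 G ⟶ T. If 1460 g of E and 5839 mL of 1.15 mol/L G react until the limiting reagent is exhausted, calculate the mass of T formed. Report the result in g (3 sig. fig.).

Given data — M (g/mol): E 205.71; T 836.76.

n(E) = 1460 / 205.71 = 7.097 mol
n(G) = 1.15 × 5839/1000 = 6.715 mol
n/ν for E = 7.097/2 = 3.549
n/ν for G = 6.715/3 = 2.238
Smallest n/ν is G → limiting reagent.
n(T) = (1/3) × 6.715 = 2.238 mol
mass = 2.238 × 836.76 = 1873 g

1870 g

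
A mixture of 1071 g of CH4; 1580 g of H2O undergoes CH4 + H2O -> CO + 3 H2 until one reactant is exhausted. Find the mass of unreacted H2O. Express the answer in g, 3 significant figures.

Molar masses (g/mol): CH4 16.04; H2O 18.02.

n(CH4) = 1071 / 16.04 = 66.77 mol
n(H2O) = 1580 / 18.02 = 87.68 mol
n/ν for CH4 = 66.77/1 = 66.77
n/ν for H2O = 87.68/1 = 87.68
Smallest n/ν is CH4 → limiting reagent.
H2O consumed = (1/1) × 66.77 = 66.77 mol
H2O remaining = 87.68 − 66.77 = 20.91 mol
mass = 20.91 × 18.02 = 376.8 g

377 g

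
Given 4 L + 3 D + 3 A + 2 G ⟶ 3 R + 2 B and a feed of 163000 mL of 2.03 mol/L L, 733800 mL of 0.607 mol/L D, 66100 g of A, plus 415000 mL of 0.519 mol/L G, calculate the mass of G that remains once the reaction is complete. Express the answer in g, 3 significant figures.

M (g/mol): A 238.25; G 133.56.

6670 g

n(L) = 2.03 × 163000/1000 = 330.9 mol
n(D) = 0.607 × 733800/1000 = 445.4 mol
n(A) = 66100 / 238.25 = 277.4 mol
n(G) = 0.519 × 415000/1000 = 215.4 mol
n/ν for L = 330.9/4 = 82.73
n/ν for D = 445.4/3 = 148.5
n/ν for A = 277.4/3 = 92.47
n/ν for G = 215.4/2 = 107.7
Smallest n/ν is L → limiting reagent.
G consumed = (2/4) × 330.9 = 165.5 mol
G remaining = 215.4 − 165.5 = 49.90 mol
mass = 49.90 × 133.56 = 6665 g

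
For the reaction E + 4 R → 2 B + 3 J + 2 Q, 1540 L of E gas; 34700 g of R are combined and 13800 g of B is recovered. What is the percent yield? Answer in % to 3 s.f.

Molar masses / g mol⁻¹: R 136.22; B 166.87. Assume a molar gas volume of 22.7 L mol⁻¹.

64.9 %

n(E) = 1540 / 22.7 = 67.84 mol
n(R) = 34700 / 136.22 = 254.7 mol
n/ν for E = 67.84/1 = 67.84
n/ν for R = 254.7/4 = 63.68
Smallest n/ν is R → limiting reagent.
theoretical n(B) = (2/4) × 254.7 = 127.4 mol → 21260 g
% yield = 13800 / 21260 × 100 = 64.91 %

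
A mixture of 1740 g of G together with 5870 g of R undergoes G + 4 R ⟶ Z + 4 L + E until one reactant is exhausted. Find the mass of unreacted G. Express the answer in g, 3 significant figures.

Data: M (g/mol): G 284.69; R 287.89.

289 g

n(G) = 1740 / 284.69 = 6.112 mol
n(R) = 5870 / 287.89 = 20.39 mol
n/ν for G = 6.112/1 = 6.112
n/ν for R = 20.39/4 = 5.098
Smallest n/ν is R → limiting reagent.
G consumed = (1/4) × 20.39 = 5.098 mol
G remaining = 6.112 − 5.098 = 1.014 mol
mass = 1.014 × 284.69 = 288.7 g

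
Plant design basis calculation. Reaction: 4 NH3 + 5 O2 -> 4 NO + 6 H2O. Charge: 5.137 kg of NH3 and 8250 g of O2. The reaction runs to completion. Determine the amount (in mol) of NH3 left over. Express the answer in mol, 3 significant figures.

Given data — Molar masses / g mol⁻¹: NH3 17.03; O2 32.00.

n(NH3) = 5.137×1000 / 17.03 = 301.6 mol
n(O2) = 8250 / 32.00 = 257.8 mol
n/ν for NH3 = 301.6/4 = 75.40
n/ν for O2 = 257.8/5 = 51.56
Smallest n/ν is O2 → limiting reagent.
NH3 consumed = (4/5) × 257.8 = 206.2 mol
NH3 remaining = 301.6 − 206.2 = 95.40 mol

95.4 mol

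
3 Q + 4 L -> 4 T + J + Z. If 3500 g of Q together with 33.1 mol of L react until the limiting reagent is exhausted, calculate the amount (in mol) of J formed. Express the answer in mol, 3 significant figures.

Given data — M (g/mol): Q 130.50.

n(Q) = 3500 / 130.50 = 26.82 mol
n(L) = 33.10 mol
n/ν → Q: 8.940, L: 8.275; L is limiting.
n(J) = (1/4) × 33.10 = 8.275 mol

8.28 mol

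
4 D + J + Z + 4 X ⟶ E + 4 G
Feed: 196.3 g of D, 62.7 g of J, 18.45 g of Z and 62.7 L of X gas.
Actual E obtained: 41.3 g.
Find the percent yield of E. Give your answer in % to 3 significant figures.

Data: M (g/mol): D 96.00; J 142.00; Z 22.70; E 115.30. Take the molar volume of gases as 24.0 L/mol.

n(D) = 196.3 / 96.00 = 2.045 mol
n(J) = 62.70 / 142.00 = 0.4415 mol
n(Z) = 18.45 / 22.70 = 0.8128 mol
n(X) = 62.70 / 24.0 = 2.613 mol
n/ν for D = 2.045/4 = 0.5113
n/ν for J = 0.4415/1 = 0.4415
n/ν for Z = 0.8128/1 = 0.8128
n/ν for X = 2.613/4 = 0.6533
Smallest n/ν is J → limiting reagent.
theoretical n(E) = (1/1) × 0.4415 = 0.4415 mol → 50.90 g
% yield = 41.3 / 50.90 × 100 = 81.14 %

81.1 %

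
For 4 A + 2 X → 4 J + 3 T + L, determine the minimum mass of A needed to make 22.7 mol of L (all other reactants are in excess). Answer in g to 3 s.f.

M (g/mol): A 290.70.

n(L) = 22.70 mol
n(A) = (4/1) × 22.70 = 90.80 mol
mass = 90.80 × 290.70 = 26400 g

26400 g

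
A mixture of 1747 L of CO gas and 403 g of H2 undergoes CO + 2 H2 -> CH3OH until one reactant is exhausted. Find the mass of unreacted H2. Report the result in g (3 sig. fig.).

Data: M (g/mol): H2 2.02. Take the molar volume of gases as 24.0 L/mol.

109 g

n(CO) = 1747 / 24.0 = 72.79 mol
n(H2) = 403.0 / 2.02 = 199.5 mol
n/ν → CO: 72.79, H2: 99.75; CO is limiting.
H2 consumed = (2/1) × 72.79 = 145.6 mol
H2 remaining = 199.5 − 145.6 = 53.90 mol
mass = 53.90 × 2.02 = 108.9 g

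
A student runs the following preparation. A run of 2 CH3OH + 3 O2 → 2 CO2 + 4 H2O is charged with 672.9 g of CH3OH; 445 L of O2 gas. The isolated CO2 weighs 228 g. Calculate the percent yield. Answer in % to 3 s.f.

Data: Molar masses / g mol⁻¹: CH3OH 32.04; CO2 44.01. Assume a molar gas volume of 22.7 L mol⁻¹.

39.6 %

n(CH3OH) = 672.9 / 32.04 = 21.00 mol
n(O2) = 445.0 / 22.7 = 19.60 mol
n/ν → CH3OH: 10.50, O2: 6.533; O2 is limiting.
theoretical n(CO2) = (2/3) × 19.60 = 13.07 mol → 575.2 g
% yield = 228 / 575.2 × 100 = 39.64 %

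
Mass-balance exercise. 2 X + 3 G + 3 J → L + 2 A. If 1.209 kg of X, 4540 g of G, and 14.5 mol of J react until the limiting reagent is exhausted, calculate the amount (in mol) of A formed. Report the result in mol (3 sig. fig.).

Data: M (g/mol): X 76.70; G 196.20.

9.67 mol

n(X) = 1.209×1000 / 76.70 = 15.76 mol
n(G) = 4540 / 196.20 = 23.14 mol
n(J) = 14.50 mol
n/ν for X = 15.76/2 = 7.880
n/ν for G = 23.14/3 = 7.713
n/ν for J = 14.50/3 = 4.833
Smallest n/ν is J → limiting reagent.
n(A) = (2/3) × 14.50 = 9.667 mol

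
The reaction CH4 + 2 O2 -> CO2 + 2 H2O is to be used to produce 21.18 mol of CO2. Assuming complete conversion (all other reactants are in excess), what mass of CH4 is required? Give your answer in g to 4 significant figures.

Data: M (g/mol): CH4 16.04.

n(CO2) = 21.18 mol
n(CH4) = (1/1) × 21.18 = 21.18 mol
mass = 21.18 × 16.04 = 339.7 g

339.7 g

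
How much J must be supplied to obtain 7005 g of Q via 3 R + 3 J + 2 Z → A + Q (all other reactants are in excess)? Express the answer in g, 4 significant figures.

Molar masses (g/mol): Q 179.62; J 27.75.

n(Q) = 7005 / 179.62 = 39.00 mol
n(J) = (3/1) × 39.00 = 117.0 mol
mass = 117.0 × 27.75 = 3247 g

3247 g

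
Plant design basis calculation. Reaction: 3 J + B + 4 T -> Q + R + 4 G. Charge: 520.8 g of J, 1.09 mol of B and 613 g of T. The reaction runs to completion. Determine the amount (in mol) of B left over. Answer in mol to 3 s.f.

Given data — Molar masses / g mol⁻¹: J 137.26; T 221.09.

n(J) = 520.8 / 137.26 = 3.794 mol
n(B) = 1.090 mol
n(T) = 613.0 / 221.09 = 2.773 mol
n/ν for J = 3.794/3 = 1.265
n/ν for B = 1.090/1 = 1.090
n/ν for T = 2.773/4 = 0.6933
Smallest n/ν is T → limiting reagent.
B consumed = (1/4) × 2.773 = 0.6933 mol
B remaining = 1.090 − 0.6933 = 0.3967 mol

0.397 mol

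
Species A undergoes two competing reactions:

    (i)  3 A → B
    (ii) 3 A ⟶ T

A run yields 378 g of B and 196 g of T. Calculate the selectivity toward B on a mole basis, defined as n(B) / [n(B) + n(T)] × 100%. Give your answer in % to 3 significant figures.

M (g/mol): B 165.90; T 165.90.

n(B) = 378 / 165.90 = 2.278 mol
n(T) = 196 / 165.90 = 1.181 mol
selectivity = 2.278/(2.278+1.181) × 100 = 65.86 %

65.9 %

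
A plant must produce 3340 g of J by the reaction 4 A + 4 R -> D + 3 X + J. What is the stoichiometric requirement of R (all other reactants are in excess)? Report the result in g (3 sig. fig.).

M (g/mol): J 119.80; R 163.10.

18200 g

n(J) = 3340 / 119.80 = 27.88 mol
n(R) = (4/1) × 27.88 = 111.5 mol
mass = 111.5 × 163.10 = 18190 g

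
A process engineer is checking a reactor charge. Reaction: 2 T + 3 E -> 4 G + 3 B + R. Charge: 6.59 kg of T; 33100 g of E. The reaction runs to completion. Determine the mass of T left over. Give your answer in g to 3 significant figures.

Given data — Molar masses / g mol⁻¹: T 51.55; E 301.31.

2810 g

n(T) = 6.590×1000 / 51.55 = 127.8 mol
n(E) = 33100 / 301.31 = 109.9 mol
n/ν for T = 127.8/2 = 63.90
n/ν for E = 109.9/3 = 36.63
Smallest n/ν is E → limiting reagent.
T consumed = (2/3) × 109.9 = 73.27 mol
T remaining = 127.8 − 73.27 = 54.53 mol
mass = 54.53 × 51.55 = 2811 g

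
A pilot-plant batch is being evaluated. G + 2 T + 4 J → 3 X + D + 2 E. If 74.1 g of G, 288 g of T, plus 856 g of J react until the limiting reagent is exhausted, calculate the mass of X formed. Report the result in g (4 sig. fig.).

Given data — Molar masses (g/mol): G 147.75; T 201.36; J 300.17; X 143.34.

215.7 g

n(G) = 74.10 / 147.75 = 0.5015 mol
n(T) = 288.0 / 201.36 = 1.430 mol
n(J) = 856.0 / 300.17 = 2.852 mol
n/ν for G = 0.5015/1 = 0.5015
n/ν for T = 1.430/2 = 0.7150
n/ν for J = 2.852/4 = 0.7130
Smallest n/ν is G → limiting reagent.
n(X) = (3/1) × 0.5015 = 1.505 mol
mass = 1.505 × 143.34 = 215.7 g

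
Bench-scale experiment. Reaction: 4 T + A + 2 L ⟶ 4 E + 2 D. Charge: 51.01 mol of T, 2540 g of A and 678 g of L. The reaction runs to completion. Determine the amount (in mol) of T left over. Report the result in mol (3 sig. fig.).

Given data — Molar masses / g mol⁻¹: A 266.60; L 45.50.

21.2 mol

n(T) = 51.01 mol
n(A) = 2540 / 266.60 = 9.527 mol
n(L) = 678.0 / 45.50 = 14.90 mol
n/ν for T = 51.01/4 = 12.75
n/ν for A = 9.527/1 = 9.527
n/ν for L = 14.90/2 = 7.450
Smallest n/ν is L → limiting reagent.
T consumed = (4/2) × 14.90 = 29.80 mol
T remaining = 51.01 − 29.80 = 21.21 mol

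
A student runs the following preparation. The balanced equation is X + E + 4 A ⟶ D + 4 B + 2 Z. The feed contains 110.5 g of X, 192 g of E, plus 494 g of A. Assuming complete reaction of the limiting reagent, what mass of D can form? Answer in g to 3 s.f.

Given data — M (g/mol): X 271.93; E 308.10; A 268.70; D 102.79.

n(X) = 110.5 / 271.93 = 0.4064 mol
n(E) = 192.0 / 308.10 = 0.6232 mol
n(A) = 494.0 / 268.70 = 1.838 mol
n/ν for X = 0.4064/1 = 0.4064
n/ν for E = 0.6232/1 = 0.6232
n/ν for A = 1.838/4 = 0.4595
Smallest n/ν is X → limiting reagent.
n(D) = (1/1) × 0.4064 = 0.4064 mol
mass = 0.4064 × 102.79 = 41.77 g

41.8 g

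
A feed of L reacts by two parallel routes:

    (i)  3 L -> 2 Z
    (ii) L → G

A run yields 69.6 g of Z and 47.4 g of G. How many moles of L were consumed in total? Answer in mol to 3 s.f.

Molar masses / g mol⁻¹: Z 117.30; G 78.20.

1.50 mol

n(Z) = 69.6 / 117.30 = 0.5934 mol
n(G) = 47.4 / 78.20 = 0.6061 mol
n(L) via (i) = (3/2)×0.5934 = 0.8901 mol
n(L) via (ii) = (1/1)×0.6061 = 0.6061 mol
total n(L) = 0.8901 + 0.6061 = 1.496 mol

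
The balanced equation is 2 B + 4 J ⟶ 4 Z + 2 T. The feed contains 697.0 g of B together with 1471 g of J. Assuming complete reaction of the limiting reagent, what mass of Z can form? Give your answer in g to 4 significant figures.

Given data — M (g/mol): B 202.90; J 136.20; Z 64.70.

444.5 g

n(B) = 697.0 / 202.90 = 3.435 mol
n(J) = 1471 / 136.20 = 10.80 mol
n/ν → B: 1.718, J: 2.700; B is limiting.
n(Z) = (4/2) × 3.435 = 6.870 mol
mass = 6.870 × 64.70 = 444.5 g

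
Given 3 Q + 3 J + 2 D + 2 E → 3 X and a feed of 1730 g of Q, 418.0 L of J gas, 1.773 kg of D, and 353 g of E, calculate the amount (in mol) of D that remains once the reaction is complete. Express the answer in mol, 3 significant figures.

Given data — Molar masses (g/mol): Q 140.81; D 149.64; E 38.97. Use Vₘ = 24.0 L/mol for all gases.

n(Q) = 1730 / 140.81 = 12.29 mol
n(J) = 418.0 / 24.0 = 17.42 mol
n(D) = 1.773×1000 / 149.64 = 11.85 mol
n(E) = 353.0 / 38.97 = 9.058 mol
n/ν for Q = 12.29/3 = 4.097
n/ν for J = 17.42/3 = 5.807
n/ν for D = 11.85/2 = 5.925
n/ν for E = 9.058/2 = 4.529
Smallest n/ν is Q → limiting reagent.
D consumed = (2/3) × 12.29 = 8.193 mol
D remaining = 11.85 − 8.193 = 3.657 mol

3.66 mol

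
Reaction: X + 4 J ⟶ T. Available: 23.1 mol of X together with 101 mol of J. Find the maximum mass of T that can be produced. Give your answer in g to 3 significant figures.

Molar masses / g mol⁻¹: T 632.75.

n(X) = 23.10 mol
n(J) = 101.0 mol
n/ν → X: 23.10, J: 25.25; X is limiting.
n(T) = (1/1) × 23.10 = 23.10 mol
mass = 23.10 × 632.75 = 14620 g

14600 g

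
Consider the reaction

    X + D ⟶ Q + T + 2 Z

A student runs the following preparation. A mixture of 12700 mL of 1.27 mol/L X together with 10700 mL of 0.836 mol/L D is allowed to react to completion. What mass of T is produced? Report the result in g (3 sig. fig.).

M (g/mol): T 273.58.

n(X) = 1.27 × 12700/1000 = 16.13 mol
n(D) = 0.836 × 10700/1000 = 8.945 mol
n/ν for X = 16.13/1 = 16.13
n/ν for D = 8.945/1 = 8.945
Smallest n/ν is D → limiting reagent.
n(T) = (1/1) × 8.945 = 8.945 mol
mass = 8.945 × 273.58 = 2447 g

2450 g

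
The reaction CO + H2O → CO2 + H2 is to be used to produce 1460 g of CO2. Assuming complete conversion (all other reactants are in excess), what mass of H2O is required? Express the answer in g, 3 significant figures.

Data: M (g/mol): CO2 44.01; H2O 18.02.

n(CO2) = 1460 / 44.01 = 33.17 mol
n(H2O) = (1/1) × 33.17 = 33.17 mol
mass = 33.17 × 18.02 = 597.7 g

598 g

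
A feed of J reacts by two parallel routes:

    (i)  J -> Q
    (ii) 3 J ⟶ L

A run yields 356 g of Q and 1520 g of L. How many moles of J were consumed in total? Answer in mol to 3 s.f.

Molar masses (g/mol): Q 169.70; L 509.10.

11.1 mol

n(Q) = 356 / 169.70 = 2.098 mol
n(L) = 1520 / 509.10 = 2.986 mol
n(J) via (i) = (1/1)×2.098 = 2.098 mol
n(J) via (ii) = (3/1)×2.986 = 8.958 mol
total n(J) = 2.098 + 8.958 = 11.06 mol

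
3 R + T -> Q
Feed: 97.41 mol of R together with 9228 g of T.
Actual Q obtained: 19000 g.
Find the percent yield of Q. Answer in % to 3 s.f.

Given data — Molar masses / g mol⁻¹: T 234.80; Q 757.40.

77.3 %

n(R) = 97.41 mol
n(T) = 9228 / 234.80 = 39.30 mol
n/ν → R: 32.47, T: 39.30; R is limiting.
theoretical n(Q) = (1/3) × 97.41 = 32.47 mol → 24590 g
% yield = 19000 / 24590 × 100 = 77.27 %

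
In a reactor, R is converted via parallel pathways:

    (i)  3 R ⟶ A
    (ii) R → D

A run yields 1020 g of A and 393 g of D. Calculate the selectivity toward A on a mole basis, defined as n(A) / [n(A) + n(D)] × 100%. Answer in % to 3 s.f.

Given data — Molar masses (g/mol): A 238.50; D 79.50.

n(A) = 1020 / 238.50 = 4.277 mol
n(D) = 393 / 79.50 = 4.943 mol
selectivity = 4.277/(4.277+4.943) × 100 = 46.39 %

46.4 %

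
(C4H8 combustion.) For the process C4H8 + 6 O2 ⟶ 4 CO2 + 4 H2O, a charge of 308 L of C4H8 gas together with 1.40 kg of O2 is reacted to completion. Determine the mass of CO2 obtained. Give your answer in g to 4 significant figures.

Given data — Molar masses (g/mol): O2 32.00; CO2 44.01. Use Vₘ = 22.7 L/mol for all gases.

1284 g

n(C4H8) = 308.0 / 22.7 = 13.57 mol
n(O2) = 1.400×1000 / 32.00 = 43.75 mol
n/ν for C4H8 = 13.57/1 = 13.57
n/ν for O2 = 43.75/6 = 7.292
Smallest n/ν is O2 → limiting reagent.
n(CO2) = (4/6) × 43.75 = 29.17 mol
mass = 29.17 × 44.01 = 1284 g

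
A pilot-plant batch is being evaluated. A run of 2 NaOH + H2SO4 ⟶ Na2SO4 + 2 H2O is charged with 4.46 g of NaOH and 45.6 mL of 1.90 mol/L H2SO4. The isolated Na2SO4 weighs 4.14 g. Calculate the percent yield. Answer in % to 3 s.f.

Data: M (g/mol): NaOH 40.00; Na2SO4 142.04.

n(NaOH) = 4.460 / 40.00 = 0.1115 mol
n(H2SO4) = 1.90 × 45.60/1000 = 0.08664 mol
n/ν for NaOH = 0.1115/2 = 0.05575
n/ν for H2SO4 = 0.08664/1 = 0.08664
Smallest n/ν is NaOH → limiting reagent.
theoretical n(Na2SO4) = (1/2) × 0.1115 = 0.05575 mol → 7.919 g
% yield = 4.14 / 7.919 × 100 = 52.28 %

52.3 %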